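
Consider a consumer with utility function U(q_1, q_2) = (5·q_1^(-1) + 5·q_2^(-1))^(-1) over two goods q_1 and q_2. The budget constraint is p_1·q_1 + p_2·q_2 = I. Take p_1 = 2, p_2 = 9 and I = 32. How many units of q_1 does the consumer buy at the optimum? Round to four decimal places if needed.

q_1* = 5.126

MU_q_1 ∝ 5·q_1^(-2), MU_q_2 ∝ 5·q_2^(-2), so MRS = (q_2/q_1)^(2) = p_1/p_2.
Hence q_2/q_1 = (p_1/p_2)^(1/(2)), i.e. raised to the 0.5 power.
With the ratio pinned down, the budget gives q_1* = I/(p_1 + p_2·(q_2/q_1)) and q_2* = (q_2/q_1)·q_1*.
Numerically q_2/q_1 = 0.471405, so q_1* = 32/(2 + 9·0.471405) = 5.126.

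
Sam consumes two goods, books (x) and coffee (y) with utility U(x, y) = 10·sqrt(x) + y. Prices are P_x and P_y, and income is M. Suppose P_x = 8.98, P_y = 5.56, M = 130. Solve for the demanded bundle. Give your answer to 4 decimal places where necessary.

MU_x = 5/√x, MU_y = 1. Tangency: 5/√x = P_x/P_y.
Thus x* = (5·P_y/P_x)² — independent of M — with the rest of income spent on y.
Plugging in: x* = (5·5.56/8.98)² = 9.5838, y* = 7.9025.

x* = 9.5838, y* = 7.9025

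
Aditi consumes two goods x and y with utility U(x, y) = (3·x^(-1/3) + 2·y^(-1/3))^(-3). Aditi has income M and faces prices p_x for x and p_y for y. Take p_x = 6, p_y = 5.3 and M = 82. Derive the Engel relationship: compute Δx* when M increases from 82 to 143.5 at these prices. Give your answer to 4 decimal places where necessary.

Δx* = 5.9758

MU_x ∝ 3·x^(-4/3), MU_y ∝ 2·y^(-4/3), so MRS = (3/2)·(y/x)^(4/3) = p_x/p_y.
Solve for the ratio: y/x = [(2/3)·p_x/p_y]^(0.75).
With the ratio pinned down, the budget gives x* = M/(p_x + p_y·(y/x)) and y* = (y/x)·x*.
Numerically y/x = 0.809726, so x* = 82/(6 + 5.3·0.809726) = 7.9677.
At M' = 143.5: x* = 13.9435. Change: 13.9435 − 7.9677 = 5.9758.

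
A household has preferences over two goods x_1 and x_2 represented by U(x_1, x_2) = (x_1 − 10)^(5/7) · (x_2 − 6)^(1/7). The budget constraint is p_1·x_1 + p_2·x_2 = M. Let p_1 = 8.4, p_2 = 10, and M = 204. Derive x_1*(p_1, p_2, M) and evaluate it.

Let x_1' = x_1−10, x_2' = x_2−6. MRS = 5·x_2'/x_1' = p_1/p_2.
After buying the subsistence bundle (10, 6), a share 5/6 of the remaining income goes to x_1: x_1* = 10 + 5/6·(M − 10p_1 − 6p_2)/p_1.
Discretionary income = 204 − 10·8.4 − 6·10 = 60; x_1* = 10 + 5/6·60/8.4 = 15.9524.

x_1* = 15.9524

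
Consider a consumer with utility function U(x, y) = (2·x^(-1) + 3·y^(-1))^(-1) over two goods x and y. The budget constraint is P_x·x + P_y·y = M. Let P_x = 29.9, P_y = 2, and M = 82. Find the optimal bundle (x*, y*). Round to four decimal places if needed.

x* = 2.0828, y* = 9.8629

From the CES first-order condition, (2/3)·(y/x)^(2) = P_x/P_y.
Solve for the ratio: y/x = [(3/2)·P_x/P_y]^(0.5).
Substitute y = (y/x)·x into the budget: x* = M/(P_x + P_y·(y/x)).
Numerically y/x = 4.735504, so x* = 82/(29.9 + 2·4.735504) = 2.0828 and y* = 4.735504·2.0828 = 9.8629.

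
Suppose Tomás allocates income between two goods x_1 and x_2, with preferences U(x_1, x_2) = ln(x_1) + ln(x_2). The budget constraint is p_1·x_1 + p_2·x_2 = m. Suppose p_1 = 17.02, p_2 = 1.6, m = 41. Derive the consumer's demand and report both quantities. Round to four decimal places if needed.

x_1* = 1.2045, x_2* = 12.8125

MU_x_1/MU_x_2 = (x_2)/(x_1); tangency sets this equal to p_1/p_2.
Rearranging, p_2·x_2 = p_1·x_1. Substituting into the budget gives p_1·x_1·(1 + 1) = m.
Demand: x_1*(p_1,p_2,m) = 0.5·m/p_1 and x_2* = 0.5·m/p_2.
At p_1=17.02, p_2=1.6, m=41: x_1* = 0.5·41/17.02 = 1.2045, x_2* = 12.8125.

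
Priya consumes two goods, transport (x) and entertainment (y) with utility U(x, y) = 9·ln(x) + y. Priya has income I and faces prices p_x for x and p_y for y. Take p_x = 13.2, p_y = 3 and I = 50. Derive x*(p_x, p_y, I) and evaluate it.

x* = 2.0455

Set MRS = p_x/p_y: (9/x)/1 = p_x/p_y.
So x*(p_x,p_y) = 9·p_y/p_x, independent of income; and y* = (I − 9·p_y)/p_y.
At the given prices: x* = 9·3/13.2 = 2.0455.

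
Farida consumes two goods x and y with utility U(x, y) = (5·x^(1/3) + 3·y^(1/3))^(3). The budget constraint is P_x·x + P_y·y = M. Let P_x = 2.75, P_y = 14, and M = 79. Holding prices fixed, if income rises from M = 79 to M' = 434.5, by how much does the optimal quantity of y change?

From the CES first-order condition, (5/3)·(y/x)^(2/3) = P_x/P_y.
Hence y/x = ((3/5)·P_x/P_y)^(1/(2/3)), i.e. raised to the 1.5 power.
With the ratio pinned down, the budget gives x* = M/(P_x + P_y·(y/x)) and y* = (y/x)·x*.
Numerically y/x = 0.040461, so x* = 79/(2.75 + 14·0.040461) = 23.8206 and y* = 0.040461·23.8206 = 0.9638.
At M' = 434.5: y* = 5.3009. Change: 5.3009 − 0.9638 = 4.3371.

Δy* = 4.3371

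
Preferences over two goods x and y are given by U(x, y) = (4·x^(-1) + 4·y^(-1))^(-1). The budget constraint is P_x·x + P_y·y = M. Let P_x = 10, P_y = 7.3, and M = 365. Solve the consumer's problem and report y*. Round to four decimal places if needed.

MRS = MU_x/MU_y = (y/x)^(2). Set equal to P_x/P_y.
Hence y/x = (P_x/P_y)^(1/(2)), i.e. raised to the 0.5 power.
With the ratio pinned down, the budget gives x* = M/(P_x + P_y·(y/x)) and y* = (y/x)·x*.
Numerically y/x = 1.170411, so x* = 365/(10 + 7.3·1.170411) = 19.6829 and y* = 1.170411·19.6829 = 23.0371.

y* = 23.0371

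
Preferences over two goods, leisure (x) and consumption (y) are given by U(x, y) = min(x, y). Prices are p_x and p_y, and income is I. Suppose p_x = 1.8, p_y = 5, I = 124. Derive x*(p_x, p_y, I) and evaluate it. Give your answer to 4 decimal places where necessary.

x* = 18.2353

Leontief preferences: the optimum is at the kink where x/1 = y/1, i.e. y = x.
Budget: p_x·x + p_y·x = I, so (p_x + p_y)·x = I.
Demand: x*(p_x,p_y,I) = I/(p_x + p_y), y* = I/(p_x + p_y).
Here 1.8 + 5 = 6.8, giving x* = 18.2353.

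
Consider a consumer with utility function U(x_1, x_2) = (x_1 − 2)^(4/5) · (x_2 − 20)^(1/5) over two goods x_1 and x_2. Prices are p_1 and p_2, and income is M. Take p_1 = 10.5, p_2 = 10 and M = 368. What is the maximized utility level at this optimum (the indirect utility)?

V = 8.5712

This is Cobb-Douglas in (x_1−2, x_2−20): tangency gives 0.8·p_2·(x_2−20) = 0.2·p_1·(x_1−2).
Substituting into the budget: x_1* = 2 + 0.8·(M − 2·p_1 − 20·p_2)/p_1, and x_2* = 20 + 0.2·(…)/p_2.
Discretionary income = 368 − 2·10.5 − 20·10 = 147; x_1* = 2 + 0.8·147/10.5 = 13.2; x_2* = 20 + 0.2·147/10 = 22.94.
Utility at the optimum: U(13.2, 22.94) = 8.5712.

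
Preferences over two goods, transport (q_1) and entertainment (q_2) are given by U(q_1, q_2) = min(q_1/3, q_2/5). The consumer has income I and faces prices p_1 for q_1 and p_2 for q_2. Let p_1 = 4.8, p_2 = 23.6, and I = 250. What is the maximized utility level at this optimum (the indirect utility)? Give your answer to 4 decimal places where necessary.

V = 1.8882

Demand: q_1*(p_1,p_2,I) = 3·I/(3·p_1 + 5·p_2), q_2* = 5·I/(3·p_1 + 5·p_2).
Here 3·4.8 + 5·23.6 = 132.4, giving q_1* = 5.6647 and q_2* = 9.4411.
Utility at the optimum: U(5.6647, 9.4411) = 1.8882.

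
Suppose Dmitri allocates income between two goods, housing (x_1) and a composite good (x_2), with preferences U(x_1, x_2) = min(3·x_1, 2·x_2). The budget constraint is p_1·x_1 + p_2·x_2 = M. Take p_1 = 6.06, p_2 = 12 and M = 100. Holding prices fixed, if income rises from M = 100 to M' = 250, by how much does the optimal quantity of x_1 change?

With perfect complements, no substitution: consume in ratio x_1:x_2 = 2:3.
Budget: p_1·x_1 + p_2·(3/2)·x_1 = M, so (2·p_1 + 3·p_2)·x_1 = 2·M.
Demand: x_1*(p_1,p_2,M) = 2·M/(2·p_1 + 3·p_2), x_2* = 3·M/(2·p_1 + 3·p_2).
Here 2·6.06 + 3·12 = 48.12, giving x_1* = 4.1563.
At M' = 250: x_1* = 10.3907. Change: 10.3907 − 4.1563 = 6.2344.

Δx_1* = 6.2344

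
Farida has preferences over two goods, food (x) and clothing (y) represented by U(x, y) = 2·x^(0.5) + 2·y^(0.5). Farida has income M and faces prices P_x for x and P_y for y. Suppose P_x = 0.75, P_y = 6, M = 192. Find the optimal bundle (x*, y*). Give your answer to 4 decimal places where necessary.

MRS = MU_x/MU_y = (y/x)^(0.5). Set equal to P_x/P_y.
Hence y/x = (P_x/P_y)^(1/(0.5)), i.e. raised to the 2 power.
Substitute y = (y/x)·x into the budget: x* = M/(P_x + P_y·(y/x)).
Numerically y/x = 0.015625, so x* = 192/(0.75 + 6·0.015625) = 227.5556 and y* = 0.015625·227.5556 = 3.5556.

x* = 227.5556, y* = 3.5556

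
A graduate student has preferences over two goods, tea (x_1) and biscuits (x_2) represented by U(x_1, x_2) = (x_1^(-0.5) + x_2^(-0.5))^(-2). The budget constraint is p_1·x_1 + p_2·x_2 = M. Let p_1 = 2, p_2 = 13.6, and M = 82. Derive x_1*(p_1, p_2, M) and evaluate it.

MRS = MU_x_1/MU_x_2 = (x_2/x_1)^(1.5). Set equal to p_1/p_2.
Solve for the ratio: x_2/x_1 = [p_1/p_2]^(2/3).
With the ratio pinned down, the budget gives x_1* = M/(p_1 + p_2·(x_2/x_1)) and x_2* = (x_2/x_1)·x_1*.
Numerically x_2/x_1 = 0.278608, so x_1* = 82/(2 + 13.6·0.278608) = 14.1646.

x_1* = 14.1646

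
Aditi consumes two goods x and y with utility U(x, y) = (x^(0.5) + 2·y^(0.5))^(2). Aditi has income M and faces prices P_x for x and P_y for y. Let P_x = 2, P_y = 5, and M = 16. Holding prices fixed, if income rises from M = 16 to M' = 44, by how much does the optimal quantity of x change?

Numerically y/x = 0.64, so x* = 16/(2 + 5·0.64) = 3.0769.
At M' = 44: x* = 8.4615. Change: 8.4615 − 3.0769 = 5.3846.

Δx* = 5.3846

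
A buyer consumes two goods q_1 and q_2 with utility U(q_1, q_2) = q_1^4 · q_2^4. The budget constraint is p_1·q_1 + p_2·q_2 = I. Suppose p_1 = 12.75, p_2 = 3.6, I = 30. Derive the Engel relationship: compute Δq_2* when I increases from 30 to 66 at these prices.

Demand: q_1*(p_1,p_2,I) = 0.5·I/p_1 and q_2* = 0.5·I/p_2.
At p_1=12.75, p_2=3.6, I=30: q_2* = 0.5·30/3.6 = 4.1667.
At I' = 66: q_2* = 9.1667. Change: 9.1667 − 4.1667 = 5.

Δq_2* = 5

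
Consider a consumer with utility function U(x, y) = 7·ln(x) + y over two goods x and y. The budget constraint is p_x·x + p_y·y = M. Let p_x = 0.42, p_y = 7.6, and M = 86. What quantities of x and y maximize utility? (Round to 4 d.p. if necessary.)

MU_x = 7/x, MU_y = 1. Tangency: 7/x = p_x/p_y.
So x*(p_x,p_y) = 7·p_y/p_x, independent of income; and y* = (M − 7·p_y)/p_y.
At the given prices: x* = 7·7.6/0.42 = 126.6667, and y* = 4.3158.

x* = 126.6667, y* = 4.3158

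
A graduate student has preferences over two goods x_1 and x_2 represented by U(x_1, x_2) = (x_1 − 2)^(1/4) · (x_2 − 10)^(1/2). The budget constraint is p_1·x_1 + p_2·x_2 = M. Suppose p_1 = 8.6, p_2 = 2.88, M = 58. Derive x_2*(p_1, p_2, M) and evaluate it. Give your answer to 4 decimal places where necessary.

x_2* = 12.7778

This is Cobb-Douglas in (x_1−2, x_2−10): tangency gives 0.25·p_2·(x_2−10) = 0.5·p_1·(x_1−2).
Substituting into the budget: x_1* = 2 + 1/3·(M − 2·p_1 − 10·p_2)/p_1, and x_2* = 10 + 2/3·(…)/p_2.
Discretionary income = 58 − 2·8.6 − 10·2.88 = 12; x_2* = 10 + 2/3·12/2.88 = 12.7778.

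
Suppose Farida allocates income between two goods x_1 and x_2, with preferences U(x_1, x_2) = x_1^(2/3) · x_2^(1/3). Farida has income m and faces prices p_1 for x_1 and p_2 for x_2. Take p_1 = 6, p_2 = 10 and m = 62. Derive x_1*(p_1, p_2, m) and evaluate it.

x_1* = 6.8889

Demand: x_1*(p_1,p_2,m) = 2/3·m/p_1 and x_2* = 1/3·m/p_2.
At p_1=6, p_2=10, m=62: x_1* = 2/3·62/6 = 6.8889.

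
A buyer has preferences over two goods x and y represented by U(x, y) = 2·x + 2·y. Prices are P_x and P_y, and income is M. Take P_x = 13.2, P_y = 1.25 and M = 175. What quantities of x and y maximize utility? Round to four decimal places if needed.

x* = 0, y* = 140

Linear utility — the consumer picks whichever good has higher MU/price: 2/13.2 = 0.1515 vs 2/1.25 = 1.6.
y gives more utility per dollar, so spend all income on y: y* = M/P_y, x* = 0.
Numerically: x* = 0, y* = 140.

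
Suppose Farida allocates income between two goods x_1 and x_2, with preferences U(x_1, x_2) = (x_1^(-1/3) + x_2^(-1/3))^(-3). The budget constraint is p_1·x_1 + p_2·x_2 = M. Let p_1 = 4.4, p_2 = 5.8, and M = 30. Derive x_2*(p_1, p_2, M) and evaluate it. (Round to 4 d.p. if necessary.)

x_2* = 2.6755

MU_x_1 ∝ x_1^(-4/3), MU_x_2 ∝ x_2^(-4/3), so MRS = (x_2/x_1)^(4/3) = p_1/p_2.
Hence x_2/x_1 = (p_1/p_2)^(1/(4/3)), i.e. raised to the 0.75 power.
Substitute x_2 = (x_2/x_1)·x_1 into the budget: x_1* = M/(p_1 + p_2·(x_2/x_1)).
Numerically x_2/x_1 = 0.812865, so x_1* = 30/(4.4 + 5.8·0.812865) = 3.2914 and x_2* = 0.812865·3.2914 = 2.6755.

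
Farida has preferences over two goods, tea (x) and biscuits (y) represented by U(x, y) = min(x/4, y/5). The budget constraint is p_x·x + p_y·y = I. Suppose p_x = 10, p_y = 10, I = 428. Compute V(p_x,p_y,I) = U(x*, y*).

V = 4.7556

With perfect complements, no substitution: consume in ratio x:y = 4:5.
Budget: p_x·x + p_y·(5/4)·x = I, so (4·p_x + 5·p_y)·x = 4·I.
Demand: x*(p_x,p_y,I) = 4·I/(4·p_x + 5·p_y), y* = 5·I/(4·p_x + 5·p_y).
Here 4·10 + 5·10 = 90, giving x* = 19.0222 and y* = 23.7778.
Utility at the optimum: U(19.0222, 23.7778) = 4.7556.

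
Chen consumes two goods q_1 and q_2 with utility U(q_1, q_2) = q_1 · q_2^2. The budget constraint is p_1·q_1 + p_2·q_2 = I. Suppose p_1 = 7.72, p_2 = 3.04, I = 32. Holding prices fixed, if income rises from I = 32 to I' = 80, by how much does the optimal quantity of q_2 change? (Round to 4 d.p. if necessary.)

Tangency: MRS = (1/2)·q_2/q_1 = p_1/p_2.
Rearranging, p_2·q_2 = 2·p_1·q_1. Substituting into the budget gives p_1·q_1·(1 + 2) = I.
Demand: q_1*(p_1,p_2,I) = 1/3·I/p_1 and q_2* = 2/3·I/p_2.
At p_1=7.72, p_2=3.04, I=32: q_2* = 2/3·32/3.04 = 7.0175.
At I' = 80: q_2* = 17.5439. Change: 17.5439 − 7.0175 = 10.5263.

Δq_2* = 10.5263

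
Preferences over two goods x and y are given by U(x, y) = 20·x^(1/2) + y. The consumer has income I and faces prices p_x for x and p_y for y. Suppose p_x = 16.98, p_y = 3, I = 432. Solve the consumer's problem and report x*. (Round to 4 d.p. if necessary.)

Utility is quasi-linear in y; the FOC for x is 10/√x = p_x/p_y.
Thus x* = (10·p_y/p_x)² — independent of I — with the rest of income spent on y.
Plugging in: x* = (10·3/16.98)² = 3.1215.

x* = 3.1215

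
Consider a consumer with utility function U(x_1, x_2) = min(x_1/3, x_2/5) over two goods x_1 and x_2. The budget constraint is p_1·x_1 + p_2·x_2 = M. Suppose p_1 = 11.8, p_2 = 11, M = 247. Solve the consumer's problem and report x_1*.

With perfect complements, no substitution: consume in ratio x_1:x_2 = 3:5.
Budget: p_1·x_1 + p_2·(5/3)·x_1 = M, so (3·p_1 + 5·p_2)·x_1 = 3·M.
Demand: x_1*(p_1,p_2,M) = 3·M/(3·p_1 + 5·p_2), x_2* = 5·M/(3·p_1 + 5·p_2).
Here 3·11.8 + 5·11 = 90.4, giving x_1* = 8.1969.

x_1* = 8.1969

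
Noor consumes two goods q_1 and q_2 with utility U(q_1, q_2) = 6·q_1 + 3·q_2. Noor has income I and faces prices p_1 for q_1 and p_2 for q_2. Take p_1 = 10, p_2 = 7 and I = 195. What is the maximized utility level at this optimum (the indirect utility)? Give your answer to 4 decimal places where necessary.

V = 117

Perfect substitutes: compare marginal utility per dollar. 6/p_1 vs 3/p_2 → 0.6 vs 0.4286.
q_1 gives more utility per dollar, so spend all income on q_1: q_1* = I/p_1, q_2* = 0.
Numerically: q_1* = 19.5, q_2* = 0.
Utility at the optimum: U(19.5, 0) = 117.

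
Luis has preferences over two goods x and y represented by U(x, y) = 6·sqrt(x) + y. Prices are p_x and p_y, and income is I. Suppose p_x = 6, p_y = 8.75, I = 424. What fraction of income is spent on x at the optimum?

Set MRS = p_x/p_y: 3·x^(−1/2) = p_x/p_y.
Thus x* = (3·p_y/p_x)² — independent of I — with the rest of income spent on y.
Plugging in: x* = (3·8.75/6)² = 19.1406, y* = 35.3321.
Expenditure on x: 6·19.1406 = 114.8438; share = 0.2709.

share on x = 0.2709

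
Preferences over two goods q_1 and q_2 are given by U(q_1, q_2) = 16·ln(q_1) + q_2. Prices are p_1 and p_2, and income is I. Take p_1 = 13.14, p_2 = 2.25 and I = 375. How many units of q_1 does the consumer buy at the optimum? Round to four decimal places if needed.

q_1* = 2.7397

MU_q_1 = 16/q_1, MU_q_2 = 1. Tangency: 16/q_1 = p_1/p_2.
So q_1*(p_1,p_2) = 16·p_2/p_1, independent of income; and q_2* = (I − 16·p_2)/p_2.
At the given prices: q_1* = 16·2.25/13.14 = 2.7397.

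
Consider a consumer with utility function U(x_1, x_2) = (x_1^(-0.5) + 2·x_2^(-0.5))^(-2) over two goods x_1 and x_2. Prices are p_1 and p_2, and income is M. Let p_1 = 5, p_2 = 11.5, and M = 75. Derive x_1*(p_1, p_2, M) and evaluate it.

x_1* = 4.8459

MU_x_1 ∝ x_1^(-1.5), MU_x_2 ∝ 2·x_2^(-1.5), so MRS = (1/2)·(x_2/x_1)^(1.5) = p_1/p_2.
Hence x_2/x_1 = (2·p_1/p_2)^(1/(1.5)), i.e. raised to the 2/3 power.
Substitute x_2 = (x_2/x_1)·x_1 into the budget: x_1* = M/(p_1 + p_2·(x_2/x_1)).
Numerically x_2/x_1 = 0.911034, so x_1* = 75/(5 + 11.5·0.911034) = 4.8459.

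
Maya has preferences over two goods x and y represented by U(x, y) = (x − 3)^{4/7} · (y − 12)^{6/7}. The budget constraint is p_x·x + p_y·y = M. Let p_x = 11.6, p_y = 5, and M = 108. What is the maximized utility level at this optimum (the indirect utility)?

This is Cobb-Douglas in (x−3, y−12): tangency gives 4/7·p_y·(y−12) = 6/7·p_x·(x−3).
Substituting into the budget: x* = 3 + 0.4·(M − 3·p_x − 12·p_y)/p_x, and y* = 12 + 0.6·(…)/p_y.
Discretionary income = 108 − 3·11.6 − 12·5 = 13.2; x* = 3 + 0.4·13.2/11.6 = 3.4552; y* = 12 + 0.6·13.2/5 = 13.584.
Utility at the optimum: U(3.4552, 13.584) = 0.946.

V = 0.946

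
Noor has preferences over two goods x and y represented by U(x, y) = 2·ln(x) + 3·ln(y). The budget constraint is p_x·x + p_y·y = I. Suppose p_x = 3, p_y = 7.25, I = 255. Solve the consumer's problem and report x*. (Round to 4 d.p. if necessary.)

The MRS is (2/3)·y/x. Set MRS = p_x/p_y.
Rearranging, p_y·y = (3/2)·p_x·x. Substituting into the budget gives p_x·x·(1 + (3/2)) = I.
Demand: x*(p_x,p_y,I) = 0.4·I/p_x and y* = 0.6·I/p_y.
At p_x=3, p_y=7.25, I=255: x* = 0.4·255/3 = 34.

x* = 34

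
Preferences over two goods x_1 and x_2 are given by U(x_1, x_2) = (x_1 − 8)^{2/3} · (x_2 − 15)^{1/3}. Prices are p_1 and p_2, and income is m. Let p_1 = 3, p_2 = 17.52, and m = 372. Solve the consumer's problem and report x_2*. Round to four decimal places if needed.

Let x_1' = x_1−8, x_2' = x_2−15. MRS = 2·x_2'/x_1' = p_1/p_2.
After buying the subsistence bundle (8, 15), a share 2/3 of the remaining income goes to x_1: x_1* = 8 + 2/3·(m − 8p_1 − 15p_2)/p_1.
Discretionary income = 372 − 8·3 − 15·17.52 = 85.2; x_2* = 15 + 1/3·85.2/17.52 = 16.621.

x_2* = 16.621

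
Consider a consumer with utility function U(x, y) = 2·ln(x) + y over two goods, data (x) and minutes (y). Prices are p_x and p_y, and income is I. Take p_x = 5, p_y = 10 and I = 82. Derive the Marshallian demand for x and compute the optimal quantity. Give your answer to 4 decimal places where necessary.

x* = 4

Set MRS = p_x/p_y: (2/x)/1 = p_x/p_y.
So x*(p_x,p_y) = 2·p_y/p_x, independent of income; and y* = (I − 2·p_y)/p_y.
At the given prices: x* = 2·10/5 = 4.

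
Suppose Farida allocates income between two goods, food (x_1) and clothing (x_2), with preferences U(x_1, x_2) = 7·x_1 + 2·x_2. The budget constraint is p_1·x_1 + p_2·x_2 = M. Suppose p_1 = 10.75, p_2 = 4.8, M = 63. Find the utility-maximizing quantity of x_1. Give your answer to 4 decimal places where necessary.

x_1* = 5.8605

Numerically: x_1* = 5.8605, x_2* = 0.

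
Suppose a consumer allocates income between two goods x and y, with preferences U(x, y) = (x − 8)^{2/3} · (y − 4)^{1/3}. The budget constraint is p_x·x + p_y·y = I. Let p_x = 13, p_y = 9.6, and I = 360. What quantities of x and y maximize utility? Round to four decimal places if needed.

x* = 19.159, y* = 11.5556

MRS = 2·(y−4)/(x−8). Tangency with p_x/p_y gives y−4 = (1/2)·(p_x/p_y)·(x−8).
Substituting into the budget: x* = 8 + 2/3·(I − 8·p_x − 4·p_y)/p_x, and y* = 4 + 1/3·(…)/p_y.
Discretionary income = 360 − 8·13 − 4·9.6 = 217.6; x* = 8 + 2/3·217.6/13 = 19.159; y* = 4 + 1/3·217.6/9.6 = 11.5556.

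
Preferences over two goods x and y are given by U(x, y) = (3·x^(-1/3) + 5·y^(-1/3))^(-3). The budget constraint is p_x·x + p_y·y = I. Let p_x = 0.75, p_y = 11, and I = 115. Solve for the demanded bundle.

MRS = MU_x/MU_y = (3/5)·(y/x)^(4/3). Set equal to p_x/p_y.
Solve for the ratio: y/x = [(5/3)·p_x/p_y]^(0.75).
Substitute y = (y/x)·x into the budget: x* = I/(p_x + p_y·(y/x)).
Numerically y/x = 0.195721, so x* = 115/(0.75 + 11·0.195721) = 39.6151 and y* = 0.195721·39.6151 = 7.7535.

x* = 39.6151, y* = 7.7535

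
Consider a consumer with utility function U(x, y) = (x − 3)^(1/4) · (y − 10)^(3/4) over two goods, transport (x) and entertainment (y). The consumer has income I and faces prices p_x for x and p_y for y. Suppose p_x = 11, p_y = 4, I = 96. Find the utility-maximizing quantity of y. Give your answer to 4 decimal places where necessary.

y* = 14.3125

MRS = (1/3)·(y−10)/(x−3). Tangency with p_x/p_y gives y−10 = 3·(p_x/p_y)·(x−3).
After buying the subsistence bundle (3, 10), a share 0.25 of the remaining income goes to x: x* = 3 + 0.25·(I − 3p_x − 10p_y)/p_x.
Discretionary income = 96 − 3·11 − 10·4 = 23; y* = 10 + 0.75·23/4 = 14.3125.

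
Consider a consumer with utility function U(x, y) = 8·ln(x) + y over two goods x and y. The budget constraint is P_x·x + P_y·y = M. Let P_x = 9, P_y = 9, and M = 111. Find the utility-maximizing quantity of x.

x* = 8

MU_x = 8/x, MU_y = 1. Tangency: 8/x = P_x/P_y.
So x*(P_x,P_y) = 8·P_y/P_x, independent of income; and y* = (M − 8·P_y)/P_y.
At the given prices: x* = 8·9/9 = 8.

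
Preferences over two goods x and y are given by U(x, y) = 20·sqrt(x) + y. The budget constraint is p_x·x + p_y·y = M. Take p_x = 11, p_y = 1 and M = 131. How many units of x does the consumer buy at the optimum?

Utility is quasi-linear in y; the FOC for x is 10/√x = p_x/p_y.
Solve: √x = 10·p_y/p_x, so x*(p_x,p_y) = (10·p_y/p_x)², and y* = (M − p_x·x*)/p_y.
Plugging in: x* = (10·1/11)² = 0.8264.

x* = 0.8264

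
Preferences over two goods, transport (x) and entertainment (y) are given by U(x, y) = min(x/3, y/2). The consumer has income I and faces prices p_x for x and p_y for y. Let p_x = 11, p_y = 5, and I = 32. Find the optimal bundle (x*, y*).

With perfect complements, no substitution: consume in ratio x:y = 3:2.
Budget: p_x·x + p_y·(2/3)·x = I, so (3·p_x + 2·p_y)·x = 3·I.
Demand: x*(p_x,p_y,I) = 3·I/(3·p_x + 2·p_y), y* = 2·I/(3·p_x + 2·p_y).
Here 3·11 + 2·5 = 43, giving x* = 2.2326 and y* = 1.4884.

x* = 2.2326, y* = 1.4884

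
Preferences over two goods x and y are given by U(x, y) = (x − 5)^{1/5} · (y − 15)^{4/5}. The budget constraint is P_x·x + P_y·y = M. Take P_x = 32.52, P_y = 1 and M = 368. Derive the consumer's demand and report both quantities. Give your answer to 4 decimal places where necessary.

x* = 6.171, y* = 167.32

This is Cobb-Douglas in (x−5, y−15): tangency gives 0.2·P_y·(y−15) = 0.8·P_x·(x−5).
After buying the subsistence bundle (5, 15), a share 0.2 of the remaining income goes to x: x* = 5 + 0.2·(M − 5P_x − 15P_y)/P_x.
Discretionary income = 368 − 5·32.52 − 15·1 = 190.4; x* = 5 + 0.2·190.4/32.52 = 6.171; y* = 15 + 0.8·190.4/1 = 167.32.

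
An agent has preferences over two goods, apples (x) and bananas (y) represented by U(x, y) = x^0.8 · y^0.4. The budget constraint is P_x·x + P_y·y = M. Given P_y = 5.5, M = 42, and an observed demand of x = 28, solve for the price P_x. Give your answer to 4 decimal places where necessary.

Tangency: MRS = 2·y/x = P_x/P_y.
So 0.8·P_y·y = 0.4·P_x·x; combined with the budget, a share 2/3 of income goes to x.
Demand: x*(P_x,P_y,M) = 2/3·M/P_x and y* = 1/3·M/P_y.
Set x* = 28 in the demand function and solve for P_x: P_x = 1.

P_x = 1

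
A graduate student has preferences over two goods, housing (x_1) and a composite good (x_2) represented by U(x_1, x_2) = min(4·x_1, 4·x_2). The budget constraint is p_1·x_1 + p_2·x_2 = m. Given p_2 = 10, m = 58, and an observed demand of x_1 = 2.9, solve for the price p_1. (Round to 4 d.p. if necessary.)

With perfect complements, no substitution: consume in ratio x_1:x_2 = 4:4.
Budget: p_1·x_1 + p_2·x_1 = m, so (4·p_1 + 4·p_2)·x_1 = 4·m.
Demand: x_1*(p_1,p_2,m) = 4·m/(4·p_1 + 4·p_2), x_2* = 4·m/(4·p_1 + 4·p_2).
Set x_1* = 2.9 in the demand function and solve for p_1: p_1 = 10.

p_1 = 10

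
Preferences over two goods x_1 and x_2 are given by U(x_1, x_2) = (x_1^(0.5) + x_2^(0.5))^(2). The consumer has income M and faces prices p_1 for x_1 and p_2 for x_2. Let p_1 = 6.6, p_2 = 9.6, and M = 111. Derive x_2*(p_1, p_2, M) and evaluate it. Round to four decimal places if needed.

x_2* = 4.7106

MU_x_1 ∝ x_1^(-0.5), MU_x_2 ∝ x_2^(-0.5), so MRS = (x_2/x_1)^(0.5) = p_1/p_2.
Hence x_2/x_1 = (p_1/p_2)^(1/(0.5)), i.e. raised to the 2 power.
Substitute x_2 = (x_2/x_1)·x_1 into the budget: x_1* = M/(p_1 + p_2·(x_2/x_1)).
Numerically x_2/x_1 = 0.472656, so x_1* = 111/(6.6 + 9.6·0.472656) = 9.9663 and x_2* = 0.472656·9.9663 = 4.7106.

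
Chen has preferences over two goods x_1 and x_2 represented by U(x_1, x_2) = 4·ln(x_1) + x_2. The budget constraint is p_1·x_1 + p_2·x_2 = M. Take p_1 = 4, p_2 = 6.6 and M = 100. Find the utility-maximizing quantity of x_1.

Set MRS = p_1/p_2: (4/x_1)/1 = p_1/p_2.
So x_1*(p_1,p_2) = 4·p_2/p_1, independent of income; and x_2* = (M − 4·p_2)/p_2.
At the given prices: x_1* = 4·6.6/4 = 6.6.

x_1* = 6.6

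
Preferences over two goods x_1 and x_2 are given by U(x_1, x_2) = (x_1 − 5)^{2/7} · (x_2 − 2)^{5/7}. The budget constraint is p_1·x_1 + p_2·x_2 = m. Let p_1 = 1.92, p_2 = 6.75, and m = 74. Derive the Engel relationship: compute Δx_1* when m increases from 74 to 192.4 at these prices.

Δx_1* = 17.619

MRS = (2/5)·(x_2−2)/(x_1−5). Tangency with p_1/p_2 gives x_2−2 = (5/2)·(p_1/p_2)·(x_1−5).
Substituting into the budget: x_1* = 5 + 2/7·(m − 5·p_1 − 2·p_2)/p_1, and x_2* = 2 + 5/7·(…)/p_2.
Discretionary income = 74 − 5·1.92 − 2·6.75 = 50.9; x_1* = 5 + 2/7·50.9/1.92 = 12.5744.
At m' = 192.4: x_1* = 30.1935. Change: 30.1935 − 12.5744 = 17.619.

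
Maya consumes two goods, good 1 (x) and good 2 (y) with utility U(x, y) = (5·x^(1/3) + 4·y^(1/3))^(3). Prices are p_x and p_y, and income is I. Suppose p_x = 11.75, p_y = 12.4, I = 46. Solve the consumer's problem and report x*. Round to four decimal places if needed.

x* = 2.3076

Numerically y/x = 0.660023, so x* = 46/(11.75 + 12.4·0.660023) = 2.3076.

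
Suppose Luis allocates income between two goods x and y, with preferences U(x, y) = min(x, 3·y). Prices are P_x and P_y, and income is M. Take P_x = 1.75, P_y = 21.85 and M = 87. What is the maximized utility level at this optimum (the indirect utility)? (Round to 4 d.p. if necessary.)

Leontief preferences: the optimum is at the kink where x/3 = y/1, i.e. y = (1/3)·x.
Budget: P_x·x + P_y·(1/3)·x = M, so (3·P_x + P_y)·x = 3·M.
Demand: x*(P_x,P_y,M) = 3·M/(3·P_x + P_y), y* = M/(3·P_x + P_y).
Here 3·1.75 + 21.85 = 27.1, giving x* = 9.631 and y* = 3.2103.
Utility at the optimum: U(9.631, 3.2103) = 9.631.

V = 9.631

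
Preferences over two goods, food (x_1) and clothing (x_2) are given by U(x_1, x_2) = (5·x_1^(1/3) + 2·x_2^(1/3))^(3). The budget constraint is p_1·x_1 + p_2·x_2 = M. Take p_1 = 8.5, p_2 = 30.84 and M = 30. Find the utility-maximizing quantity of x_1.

MRS = MU_x_1/MU_x_2 = (5/2)·(x_2/x_1)^(2/3). Set equal to p_1/p_2.
Solve for the ratio: x_2/x_1 = [(2/5)·p_1/p_2]^(1.5).
Substitute x_2 = (x_2/x_1)·x_1 into the budget: x_1* = M/(p_1 + p_2·(x_2/x_1)).
Numerically x_2/x_1 = 0.036606, so x_1* = 30/(8.5 + 30.84·0.036606) = 3.1156.

x_1* = 3.1156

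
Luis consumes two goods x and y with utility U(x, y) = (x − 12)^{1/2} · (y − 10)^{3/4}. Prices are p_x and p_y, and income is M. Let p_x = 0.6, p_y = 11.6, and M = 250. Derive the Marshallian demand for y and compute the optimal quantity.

y* = 16.5586

This is Cobb-Douglas in (x−12, y−10): tangency gives 0.5·p_y·(y−10) = 0.75·p_x·(x−12).
After buying the subsistence bundle (12, 10), a share 0.4 of the remaining income goes to x: x* = 12 + 0.4·(M − 12p_x − 10p_y)/p_x.
Discretionary income = 250 − 12·0.6 − 10·11.6 = 126.8; y* = 10 + 0.6·126.8/11.6 = 16.5586.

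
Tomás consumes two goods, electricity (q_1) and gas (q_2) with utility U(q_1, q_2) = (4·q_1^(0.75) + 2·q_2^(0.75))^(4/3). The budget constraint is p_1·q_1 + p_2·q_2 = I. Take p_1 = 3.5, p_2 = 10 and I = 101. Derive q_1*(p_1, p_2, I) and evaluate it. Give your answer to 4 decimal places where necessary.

MRS = MU_q_1/MU_q_2 = 2·(q_2/q_1)^(0.25). Set equal to p_1/p_2.
Solve for the ratio: q_2/q_1 = [(1/2)·p_1/p_2]^(4).
With the ratio pinned down, the budget gives q_1* = I/(p_1 + p_2·(q_2/q_1)) and q_2* = (q_2/q_1)·q_1*.
Numerically q_2/q_1 = 0.000938, so q_1* = 101/(3.5 + 10·0.000938) = 28.78.

q_1* = 28.78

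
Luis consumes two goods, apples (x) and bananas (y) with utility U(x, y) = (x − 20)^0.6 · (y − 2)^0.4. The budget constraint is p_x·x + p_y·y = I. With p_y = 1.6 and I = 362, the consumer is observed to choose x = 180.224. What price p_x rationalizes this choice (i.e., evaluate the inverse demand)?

Let x' = x−20, y' = y−2. MRS = (3/2)·y'/x' = p_x/p_y.
Substituting into the budget: x* = 20 + 0.6·(I − 20·p_x − 2·p_y)/p_x, and y* = 2 + 0.4·(…)/p_y.
Set x* = 180.224 in the demand function and solve for p_x: p_x = 1.25.

p_x = 1.25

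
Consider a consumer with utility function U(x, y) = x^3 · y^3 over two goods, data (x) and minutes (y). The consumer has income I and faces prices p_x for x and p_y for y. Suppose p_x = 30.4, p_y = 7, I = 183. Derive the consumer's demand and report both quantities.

The MRS is y/x. Set MRS = p_x/p_y.
So 3·p_y·y = 3·p_x·x; combined with the budget, a share 0.5 of income goes to x.
Demand: x*(p_x,p_y,I) = 0.5·I/p_x and y* = 0.5·I/p_y.
At p_x=30.4, p_y=7, I=183: x* = 0.5·183/30.4 = 3.0099, y* = 13.0714.

x* = 3.0099, y* = 13.0714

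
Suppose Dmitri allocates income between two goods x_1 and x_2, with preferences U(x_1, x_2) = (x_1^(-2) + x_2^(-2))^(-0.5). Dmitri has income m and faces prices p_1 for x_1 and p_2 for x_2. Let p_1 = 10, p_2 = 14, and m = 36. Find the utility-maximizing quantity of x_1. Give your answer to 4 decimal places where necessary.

MU_x_1 ∝ x_1^(-3), MU_x_2 ∝ x_2^(-3), so MRS = (x_2/x_1)^(3) = p_1/p_2.
Solve for the ratio: x_2/x_1 = [p_1/p_2]^(1/3).
Substitute x_2 = (x_2/x_1)·x_1 into the budget: x_1* = m/(p_1 + p_2·(x_2/x_1)).
Numerically x_2/x_1 = 0.893904, so x_1* = 36/(10 + 14·0.893904) = 1.599.

x_1* = 1.599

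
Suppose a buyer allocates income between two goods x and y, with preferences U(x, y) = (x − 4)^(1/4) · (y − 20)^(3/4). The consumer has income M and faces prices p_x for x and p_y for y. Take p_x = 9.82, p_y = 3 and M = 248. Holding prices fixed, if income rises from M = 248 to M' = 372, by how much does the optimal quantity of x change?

After buying the subsistence bundle (4, 20), a share 0.25 of the remaining income goes to x: x* = 4 + 0.25·(M − 4p_x − 20p_y)/p_x.
Discretionary income = 248 − 4·9.82 − 20·3 = 148.72; x* = 4 + 0.25·148.72/9.82 = 7.7862.
At M' = 372: x* = 10.943. Change: 10.943 − 7.7862 = 3.1568.

Δx* = 3.1568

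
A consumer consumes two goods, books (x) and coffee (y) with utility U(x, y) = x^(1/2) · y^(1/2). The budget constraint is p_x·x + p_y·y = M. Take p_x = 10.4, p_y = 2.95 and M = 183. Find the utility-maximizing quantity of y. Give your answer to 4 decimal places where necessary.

y* = 31.0169

The MRS is y/x. Set MRS = p_x/p_y.
Rearranging, p_y·y = p_x·x. Substituting into the budget gives p_x·x·(1 + 1) = M.
Demand: x*(p_x,p_y,M) = 0.5·M/p_x and y* = 0.5·M/p_y.
At p_x=10.4, p_y=2.95, M=183: y* = 0.5·183/2.95 = 31.0169.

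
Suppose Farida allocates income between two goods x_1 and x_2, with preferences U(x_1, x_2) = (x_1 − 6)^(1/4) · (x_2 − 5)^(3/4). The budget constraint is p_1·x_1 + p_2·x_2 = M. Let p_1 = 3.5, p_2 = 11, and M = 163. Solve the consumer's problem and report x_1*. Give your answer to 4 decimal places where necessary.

x_1* = 12.2143

MRS = (1/3)·(x_2−5)/(x_1−6). Tangency with p_1/p_2 gives x_2−5 = 3·(p_1/p_2)·(x_1−6).
After buying the subsistence bundle (6, 5), a share 0.25 of the remaining income goes to x_1: x_1* = 6 + 0.25·(M − 6p_1 − 5p_2)/p_1.
Discretionary income = 163 − 6·3.5 − 5·11 = 87; x_1* = 6 + 0.25·87/3.5 = 12.2143.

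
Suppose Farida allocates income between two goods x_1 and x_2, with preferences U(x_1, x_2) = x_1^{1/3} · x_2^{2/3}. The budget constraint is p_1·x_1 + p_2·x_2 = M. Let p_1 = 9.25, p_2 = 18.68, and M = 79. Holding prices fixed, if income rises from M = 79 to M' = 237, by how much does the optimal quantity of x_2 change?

Tangency: MRS = (1/2)·x_2/x_1 = p_1/p_2.
So 1/3·p_2·x_2 = 2/3·p_1·x_1; combined with the budget, a share 1/3 of income goes to x_1.
Demand: x_1*(p_1,p_2,M) = 1/3·M/p_1 and x_2* = 2/3·M/p_2.
At p_1=9.25, p_2=18.68, M=79: x_2* = 2/3·79/18.68 = 2.8194.
At M' = 237: x_2* = 8.4582. Change: 8.4582 − 2.8194 = 5.6388.

Δx_2* = 5.6388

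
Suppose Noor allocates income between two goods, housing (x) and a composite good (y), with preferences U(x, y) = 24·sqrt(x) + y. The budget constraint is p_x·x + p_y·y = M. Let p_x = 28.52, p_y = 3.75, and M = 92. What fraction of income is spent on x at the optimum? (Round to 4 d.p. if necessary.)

Plugging in: x* = (12·3.75/28.52)² = 2.4896, y* = 5.5993.
Expenditure on x: 28.52·2.4896 = 71.0028; share = 0.7718.

share on x = 0.7718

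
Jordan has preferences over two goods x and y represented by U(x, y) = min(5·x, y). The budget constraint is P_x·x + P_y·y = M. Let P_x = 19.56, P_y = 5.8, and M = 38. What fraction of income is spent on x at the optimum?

With perfect complements, no substitution: consume in ratio x:y = 1:5.
Budget: P_x·x + P_y·5·x = M, so (P_x + 5·P_y)·x = M.
Demand: x*(P_x,P_y,M) = M/(P_x + 5·P_y), y* = 5·M/(P_x + 5·P_y).
Here 19.56 + 5·5.8 = 48.56, giving x* = 0.7825 and y* = 3.9127.
Expenditure on x: 19.56·0.7825 = 15.3064; share = 0.4028.

share on x = 0.4028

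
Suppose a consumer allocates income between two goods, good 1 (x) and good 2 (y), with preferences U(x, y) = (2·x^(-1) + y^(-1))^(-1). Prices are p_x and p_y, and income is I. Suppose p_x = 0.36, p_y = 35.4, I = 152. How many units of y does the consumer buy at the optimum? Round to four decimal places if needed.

y* = 3.7579

MRS = MU_x/MU_y = 2·(y/x)^(2). Set equal to p_x/p_y.
Hence y/x = ((1/2)·p_x/p_y)^(1/(2)), i.e. raised to the 0.5 power.
With the ratio pinned down, the budget gives x* = I/(p_x + p_y·(y/x)) and y* = (y/x)·x*.
Numerically y/x = 0.071307, so x* = 152/(0.36 + 35.4·0.071307) = 52.6994 and y* = 0.071307·52.6994 = 3.7579.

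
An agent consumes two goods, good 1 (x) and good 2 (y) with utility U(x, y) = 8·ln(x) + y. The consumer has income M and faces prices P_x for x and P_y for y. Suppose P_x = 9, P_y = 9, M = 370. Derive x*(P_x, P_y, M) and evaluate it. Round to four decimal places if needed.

So x*(P_x,P_y) = 8·P_y/P_x, independent of income; and y* = (M − 8·P_y)/P_y.
At the given prices: x* = 8·9/9 = 8.

x* = 8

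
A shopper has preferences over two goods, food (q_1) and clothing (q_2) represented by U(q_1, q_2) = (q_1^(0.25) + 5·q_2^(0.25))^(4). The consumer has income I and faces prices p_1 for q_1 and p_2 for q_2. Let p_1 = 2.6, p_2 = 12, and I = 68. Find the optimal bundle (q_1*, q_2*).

From the CES first-order condition, (1/5)·(q_2/q_1)^(0.75) = p_1/p_2.
Solve for the ratio: q_2/q_1 = [5·p_1/p_2]^(4/3).
Substitute q_2 = (q_2/q_1)·q_1 into the budget: q_1* = I/(p_1 + p_2·(q_2/q_1)).
Numerically q_2/q_1 = 1.112627, so q_1* = 68/(2.6 + 12·1.112627) = 4.2629 and q_2* = 1.112627·4.2629 = 4.743.

q_1* = 4.2629, q_2* = 4.743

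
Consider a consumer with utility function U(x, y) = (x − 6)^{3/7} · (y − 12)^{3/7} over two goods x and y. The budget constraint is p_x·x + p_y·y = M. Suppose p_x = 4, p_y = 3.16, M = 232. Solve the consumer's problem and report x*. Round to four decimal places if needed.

x* = 27.26

This is Cobb-Douglas in (x−6, y−12): tangency gives 3/7·p_y·(y−12) = 3/7·p_x·(x−6).
Substituting into the budget: x* = 6 + 0.5·(M − 6·p_x − 12·p_y)/p_x, and y* = 12 + 0.5·(…)/p_y.
Discretionary income = 232 − 6·4 − 12·3.16 = 170.08; x* = 6 + 0.5·170.08/4 = 27.26.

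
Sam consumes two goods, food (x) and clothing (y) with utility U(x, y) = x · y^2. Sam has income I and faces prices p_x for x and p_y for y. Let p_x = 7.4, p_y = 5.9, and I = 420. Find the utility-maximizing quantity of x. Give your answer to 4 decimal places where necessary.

MU_x/MU_y = (y)/(2·x); tangency sets this equal to p_x/p_y.
So p_y·y = 2·p_x·x; combined with the budget, a share 1/3 of income goes to x.
Demand: x*(p_x,p_y,I) = 1/3·I/p_x and y* = 2/3·I/p_y.
At p_x=7.4, p_y=5.9, I=420: x* = 1/3·420/7.4 = 18.9189.

x* = 18.9189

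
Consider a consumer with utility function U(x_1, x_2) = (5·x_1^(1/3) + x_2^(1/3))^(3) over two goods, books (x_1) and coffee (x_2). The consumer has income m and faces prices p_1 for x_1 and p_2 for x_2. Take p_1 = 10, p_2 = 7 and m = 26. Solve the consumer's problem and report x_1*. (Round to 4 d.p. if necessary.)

x_1* = 2.3489

MU_x_1 ∝ 5·x_1^(-2/3), MU_x_2 ∝ x_2^(-2/3), so MRS = 5·(x_2/x_1)^(2/3) = p_1/p_2.
Hence x_2/x_1 = ((1/5)·p_1/p_2)^(1/(2/3)), i.e. raised to the 1.5 power.
Substitute x_2 = (x_2/x_1)·x_1 into the budget: x_1* = m/(p_1 + p_2·(x_2/x_1)).
Numerically x_2/x_1 = 0.152721, so x_1* = 26/(10 + 7·0.152721) = 2.3489.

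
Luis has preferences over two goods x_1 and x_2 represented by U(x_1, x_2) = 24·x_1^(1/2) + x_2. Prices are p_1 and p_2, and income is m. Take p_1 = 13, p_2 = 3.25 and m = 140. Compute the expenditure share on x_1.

share on x_1 = 0.8357

MU_x_1 = 12/√x_1, MU_x_2 = 1. Tangency: 12/√x_1 = p_1/p_2.
Solve: √x_1 = 12·p_2/p_1, so x_1*(p_1,p_2) = (12·p_2/p_1)², and x_2* = (m − p_1·x_1*)/p_2.
Plugging in: x_1* = (12·3.25/13)² = 9, x_2* = 7.0769.
Expenditure on x_1: 13·9 = 117; share = 0.8357.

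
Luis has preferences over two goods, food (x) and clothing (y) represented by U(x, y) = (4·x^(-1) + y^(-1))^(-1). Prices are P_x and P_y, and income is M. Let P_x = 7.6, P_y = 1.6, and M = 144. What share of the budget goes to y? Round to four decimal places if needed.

With the ratio pinned down, the budget gives x* = M/(P_x + P_y·(y/x)) and y* = (y/x)·x*.
Numerically y/x = 1.089725, so x* = 144/(7.6 + 1.6·1.089725) = 15.4117 and y* = 1.089725·15.4117 = 16.7945.
Expenditure on y: 1.6·16.7945 = 26.8712; share = 0.1866.

share on y = 0.1866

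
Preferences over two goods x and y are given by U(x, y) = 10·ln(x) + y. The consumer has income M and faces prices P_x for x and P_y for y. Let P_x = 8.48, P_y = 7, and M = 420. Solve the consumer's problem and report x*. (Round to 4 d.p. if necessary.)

x* = 8.2547

Set MRS = P_x/P_y: (10/x)/1 = P_x/P_y.
So x*(P_x,P_y) = 10·P_y/P_x, independent of income; and y* = (M − 10·P_y)/P_y.
At the given prices: x* = 10·7/8.48 = 8.2547.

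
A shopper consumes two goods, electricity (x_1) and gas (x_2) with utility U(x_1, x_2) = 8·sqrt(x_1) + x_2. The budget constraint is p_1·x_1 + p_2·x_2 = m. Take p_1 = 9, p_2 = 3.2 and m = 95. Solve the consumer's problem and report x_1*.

Utility is quasi-linear in x_2; the FOC for x_1 is 4/√x_1 = p_1/p_2.
Thus x_1* = (4·p_2/p_1)² — independent of m — with the rest of income spent on x_2.
Plugging in: x_1* = (4·3.2/9)² = 2.0227.

x_1* = 2.0227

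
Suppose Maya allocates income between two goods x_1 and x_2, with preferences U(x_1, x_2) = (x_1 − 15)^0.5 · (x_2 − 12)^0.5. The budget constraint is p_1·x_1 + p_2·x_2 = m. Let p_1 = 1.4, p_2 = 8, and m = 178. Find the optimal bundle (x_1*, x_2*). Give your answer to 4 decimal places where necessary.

x_1* = 36.7857, x_2* = 15.8125

Let x_1' = x_1−15, x_2' = x_2−12. MRS = x_2'/x_1' = p_1/p_2.
Substituting into the budget: x_1* = 15 + 0.5·(m − 15·p_1 − 12·p_2)/p_1, and x_2* = 12 + 0.5·(…)/p_2.
Discretionary income = 178 − 15·1.4 − 12·8 = 61; x_1* = 15 + 0.5·61/1.4 = 36.7857; x_2* = 12 + 0.5·61/8 = 15.8125.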